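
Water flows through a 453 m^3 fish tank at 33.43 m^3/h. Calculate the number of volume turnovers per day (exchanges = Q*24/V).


Daily flow volume = 33.43 m^3/h * 24 h = 802.32 m^3/day
Exchanges = daily flow / tank volume = 802.32 / 453 = 1.77113 exchanges/day

1.77113 exchanges/day


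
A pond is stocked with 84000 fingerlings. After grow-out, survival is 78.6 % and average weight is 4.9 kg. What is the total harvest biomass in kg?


Survivors = 84000 * 78.6/100 = 66024 fish
Harvest biomass = survivors * W_f = 66024 * 4.9 = 323517.6 kg

323517.6 kg


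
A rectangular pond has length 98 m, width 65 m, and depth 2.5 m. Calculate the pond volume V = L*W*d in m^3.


Base area = L * W = 98 * 65 = 6370 m^2
Volume = area * depth = 6370 * 2.5 = 15925 m^3

15925 m^3


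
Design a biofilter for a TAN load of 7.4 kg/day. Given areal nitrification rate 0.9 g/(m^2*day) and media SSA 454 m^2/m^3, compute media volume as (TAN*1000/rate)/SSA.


A = 7.4*1000 / 0.9 = 8222.2222 m^2
V = 8222.2222 / 454 = 18.1106

18.1106 m^3


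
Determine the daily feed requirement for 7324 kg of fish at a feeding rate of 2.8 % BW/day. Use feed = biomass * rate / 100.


Feeding rate fraction = 2.8% / 100 = 0.028
Daily feed = 7324 kg * 0.028 = 205.072 kg/day

205.072 kg/day


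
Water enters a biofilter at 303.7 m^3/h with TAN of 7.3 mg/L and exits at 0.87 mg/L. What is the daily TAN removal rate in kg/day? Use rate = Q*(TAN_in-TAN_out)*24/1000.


Concentration drop: TAN_in - TAN_out = 7.3 - 0.87 = 6.43 mg/L
Hourly TAN removed = Q * dTAN = 303.7 m^3/h * 6.43 mg/L = 1952.791 g/h  (m^3/h * mg/L = g/h)
Daily TAN removed = 1952.791 * 24 = 46866.984 g/day
Convert to kg/day: 46866.984 / 1000 = 46.866984 kg/day

46.866984 kg/day


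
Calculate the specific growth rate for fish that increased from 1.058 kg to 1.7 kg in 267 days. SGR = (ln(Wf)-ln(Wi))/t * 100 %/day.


ln(W_f) = ln(1.7) = 0.53062825
ln(W_i) = ln(1.058) = 0.056380333
ln(W_f) - ln(W_i) = 0.53062825 - 0.056380333 = 0.47424792
SGR = 0.47424792 / 267 * 100 = 0.177621 %/day

0.177621 %/day


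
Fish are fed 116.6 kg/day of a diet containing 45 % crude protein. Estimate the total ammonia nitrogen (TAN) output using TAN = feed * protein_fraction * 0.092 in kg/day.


Protein in feed = 116.6 * 45/100 = 52.47 kg/day
TAN = protein * 0.092 = 52.47 * 0.092 = 4.82724 kg/day

4.82724 kg/day


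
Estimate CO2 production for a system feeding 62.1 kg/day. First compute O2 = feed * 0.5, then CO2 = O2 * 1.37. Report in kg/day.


O2 = 62.1 * 0.5 = 31.05
CO2 = 31.05 * 1.37 = 42.5385

42.5385 kg/day


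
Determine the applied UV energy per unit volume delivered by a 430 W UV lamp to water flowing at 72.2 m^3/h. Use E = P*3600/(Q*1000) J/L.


Energy delivered per hour = 430 W * 3600 s = 1548000 J/h
Volume treated per hour = 72.2 m^3/h * 1000 = 72200 L/h
dose = 1548000 / 72200 = 21.4404 J/L

21.4404 J/L


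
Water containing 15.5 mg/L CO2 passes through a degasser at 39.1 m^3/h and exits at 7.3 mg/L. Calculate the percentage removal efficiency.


CO2_out / CO2_in = 7.3 / 15.5 = 0.47096774
Fraction remaining = 0.47096774
efficiency = (1 - 0.47096774) * 100 = 52.9032 %

52.9032 %


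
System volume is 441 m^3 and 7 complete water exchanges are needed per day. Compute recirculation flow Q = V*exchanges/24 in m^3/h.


Daily recirculation volume = 441 m^3 * 7 = 3087 m^3/day
Flow rate Q = daily volume / 24 h = 3087 / 24 = 128.625 m^3/h

128.625 m^3/h


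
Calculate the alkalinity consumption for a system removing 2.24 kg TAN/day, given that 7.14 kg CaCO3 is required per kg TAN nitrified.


Alkalinity factor: 7.14 kg CaCO3 consumed per kg TAN nitrified
alk = 2.24 kg TAN * 7.14 = 15.9936 kg CaCO3/day

15.9936 kg CaCO3/day


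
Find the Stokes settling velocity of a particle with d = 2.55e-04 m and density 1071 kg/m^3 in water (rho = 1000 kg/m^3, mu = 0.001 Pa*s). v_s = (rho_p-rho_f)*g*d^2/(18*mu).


Density difference: rho_p - rho_f = 1071 - 1000 = 71 kg/m^3
d^2 = (2.55e-04)^2 = 6.5025e-08 m^2
Numerator = (rho_p - rho_f) * g * d^2 = 71 * 9.81 * 6.5025e-08 = 4.5290563e-05
Denominator = 18 * mu = 18 * 0.001 = 0.018
v_s = 4.5290563e-05 / 0.018 = 0.00251614 m/s
Check: Re = rho_f * v_s * d / mu = 1000 * 0.00251614 * 2.55e-04 / 0.001 = 0.642 < 1, so Stokes' law applies.

0.00251614 m/s


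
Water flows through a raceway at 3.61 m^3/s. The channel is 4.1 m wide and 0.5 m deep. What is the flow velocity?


Cross-sectional area = W * d = 4.1 * 0.5 = 2.05 m^2
Velocity = Q / A = 3.61 / 2.05 = 1.76098 m/s

1.76098 m/s


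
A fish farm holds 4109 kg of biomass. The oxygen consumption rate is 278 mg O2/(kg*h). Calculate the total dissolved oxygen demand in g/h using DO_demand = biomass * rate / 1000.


Total O2 consumption (mg/h) = 4109 kg * 278 mg/(kg*h) = 1142302 mg/h
Convert to g/h: 1142302 / 1000 = 1142.302 g/h

1142.302 g/h


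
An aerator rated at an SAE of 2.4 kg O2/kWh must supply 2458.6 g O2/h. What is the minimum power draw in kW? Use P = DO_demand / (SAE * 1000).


SAE in g O2/kWh = 2.4 * 1000 = 2400 g/kWh
P = DO_demand / SAE_g = 2458.6 / 2400 = 1.02442 kW

1.02442 kW


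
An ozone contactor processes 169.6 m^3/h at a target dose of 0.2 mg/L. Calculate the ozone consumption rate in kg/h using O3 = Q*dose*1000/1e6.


O3 demand (mg/h) = Q * dose * 1000 = 169.6 * 0.2 * 1000 = 33920 mg/h
Convert mg to kg: 33920 / 1e6 = 0.03392 kg/h

0.03392 kg/h


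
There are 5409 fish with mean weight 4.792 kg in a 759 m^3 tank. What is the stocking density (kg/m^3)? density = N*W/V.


Total biomass = 5409 fish * 4.792 kg = 25919.928 kg
Density = total biomass / volume = 25919.928 / 759 = 34.1501 kg/m^3

34.1501 kg/m^3


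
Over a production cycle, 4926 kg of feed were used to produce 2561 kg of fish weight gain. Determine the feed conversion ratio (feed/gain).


FCR = feed consumed / weight gained
FCR = 4926 kg / 2561 kg = 1.92347

1.92347


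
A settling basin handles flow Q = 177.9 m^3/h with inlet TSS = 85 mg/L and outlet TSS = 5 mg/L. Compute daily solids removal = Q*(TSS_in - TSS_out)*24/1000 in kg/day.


Concentration drop: TSS_in - TSS_out = 85 - 5 = 80 mg/L
Hourly solids removed = Q * dTSS = 177.9 m^3/h * 80 mg/L = 14232 g/h  (m^3/h * mg/L = g/h)
Daily solids removed = 14232 * 24 = 341568 g/day
Convert g to kg: 341568 / 1000 = 341.568 kg/day

341.568 kg/day


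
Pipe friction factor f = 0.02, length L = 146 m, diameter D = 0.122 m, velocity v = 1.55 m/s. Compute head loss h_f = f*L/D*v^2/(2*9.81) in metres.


v^2 = 1.55^2 = 2.4025 m^2/s^2
L/D = 146/0.122 = 1196.7213
h_f = f*(L/D)*v^2/(2g) = 0.02 * 1196.7213 * 2.4025 / 19.62 = 2.93081 m

2.93081 m


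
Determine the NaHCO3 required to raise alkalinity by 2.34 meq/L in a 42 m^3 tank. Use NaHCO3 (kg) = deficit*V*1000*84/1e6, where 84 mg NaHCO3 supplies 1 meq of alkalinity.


Tank volume in L = 42 m^3 * 1000 = 42000 L
Total meq required = 2.34 meq/L * 42000 L = 98280 meq
NaHCO3 mass = 98280 meq * 84 mg/meq / 1e6 = 8.25552 kg

8.25552 kg


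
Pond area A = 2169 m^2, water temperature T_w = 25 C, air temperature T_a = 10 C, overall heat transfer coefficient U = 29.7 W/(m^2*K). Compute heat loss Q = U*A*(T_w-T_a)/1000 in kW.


Temperature difference dT = 25 - 10 = 15 K
Heat loss (W) = U * A * dT = 29.7 * 2169 * 15 = 966289.5 W
Convert to kW: 966289.5 / 1000 = 966.2895 kW

966.2895 kW


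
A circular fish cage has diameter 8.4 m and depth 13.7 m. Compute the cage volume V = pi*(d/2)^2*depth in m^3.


r = d/2 = 8.4/2 = 4.2 m
Base area = pi*r^2 = pi*4.2^2 = 55.417694 m^2
Volume = 55.417694 * 13.7 = 759.222 m^3

759.222 m^3


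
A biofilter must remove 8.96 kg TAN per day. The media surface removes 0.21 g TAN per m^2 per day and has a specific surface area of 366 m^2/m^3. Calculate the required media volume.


A = 8.96*1000 / 0.21 = 42666.667 m^2
V = 42666.667 / 366 = 116.576

116.576 m^3


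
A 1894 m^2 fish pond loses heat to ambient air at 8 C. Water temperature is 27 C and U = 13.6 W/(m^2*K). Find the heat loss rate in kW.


Temperature difference dT = 27 - 8 = 19 K
Heat loss (W) = U * A * dT = 13.6 * 1894 * 19 = 489409.6 W
Convert to kW: 489409.6 / 1000 = 489.4096 kW

489.4096 kW


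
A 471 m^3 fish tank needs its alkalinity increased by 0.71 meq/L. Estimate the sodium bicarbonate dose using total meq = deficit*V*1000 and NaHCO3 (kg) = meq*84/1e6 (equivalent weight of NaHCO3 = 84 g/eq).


Tank volume in L = 471 m^3 * 1000 = 471000 L
Total meq required = 0.71 meq/L * 471000 L = 334410 meq
NaHCO3 mass = 334410 meq * 84 mg/meq / 1e6 = 28.0904 kg

28.0904 kg


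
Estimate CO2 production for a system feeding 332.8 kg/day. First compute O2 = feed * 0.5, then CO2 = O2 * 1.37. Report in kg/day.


O2 = 332.8 * 0.5 = 166.4
CO2 = 166.4 * 1.37 = 227.968

227.968 kg/day


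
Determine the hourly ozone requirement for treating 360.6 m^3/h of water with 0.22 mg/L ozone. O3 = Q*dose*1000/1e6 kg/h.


O3 demand (mg/h) = Q * dose * 1000 = 360.6 * 0.22 * 1000 = 79332 mg/h
Convert mg to kg: 79332 / 1e6 = 0.079332 kg/h

0.079332 kg/h


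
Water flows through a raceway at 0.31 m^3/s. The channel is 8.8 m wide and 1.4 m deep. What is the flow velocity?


Cross-sectional area = W * d = 8.8 * 1.4 = 12.32 m^2
Velocity = Q / A = 0.31 / 12.32 = 0.0251623 m/s

0.0251623 m/s


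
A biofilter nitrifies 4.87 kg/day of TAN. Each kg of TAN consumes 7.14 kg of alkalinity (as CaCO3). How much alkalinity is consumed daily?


Alkalinity factor: 7.14 kg CaCO3 consumed per kg TAN nitrified
alk = 4.87 kg TAN * 7.14 = 34.7718 kg CaCO3/day

34.7718 kg CaCO3/day


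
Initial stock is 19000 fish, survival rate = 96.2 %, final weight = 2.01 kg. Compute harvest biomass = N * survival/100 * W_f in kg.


Survivors = 19000 * 96.2/100 = 18278 fish
Harvest biomass = survivors * W_f = 18278 * 2.01 = 36738.78 kg

36738.78 kg


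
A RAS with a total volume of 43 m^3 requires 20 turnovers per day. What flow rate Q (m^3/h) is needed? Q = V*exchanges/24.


Daily recirculation volume = 43 m^3 * 20 = 860 m^3/day
Flow rate Q = daily volume / 24 h = 860 / 24 = 35.8333 m^3/h

35.8333 m^3/h


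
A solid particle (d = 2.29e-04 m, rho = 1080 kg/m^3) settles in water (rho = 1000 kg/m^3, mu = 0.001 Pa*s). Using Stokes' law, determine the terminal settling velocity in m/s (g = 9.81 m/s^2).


Density difference: rho_p - rho_f = 1080 - 1000 = 80 kg/m^3
d^2 = (2.29e-04)^2 = 5.2441e-08 m^2
Numerator = (rho_p - rho_f) * g * d^2 = 80 * 9.81 * 5.2441e-08 = 4.1155697e-05
Denominator = 18 * mu = 18 * 0.001 = 0.018
v_s = 4.1155697e-05 / 0.018 = 0.00228643 m/s
Check: Re = rho_f * v_s * d / mu = 1000 * 0.00228643 * 2.29e-04 / 0.001 = 0.524 < 1, so Stokes' law applies.

0.00228643 m/s


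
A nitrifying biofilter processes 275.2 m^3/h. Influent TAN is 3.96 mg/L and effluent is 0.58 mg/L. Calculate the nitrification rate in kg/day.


Concentration drop: TAN_in - TAN_out = 3.96 - 0.58 = 3.38 mg/L
Hourly TAN removed = Q * dTAN = 275.2 m^3/h * 3.38 mg/L = 930.176 g/h  (m^3/h * mg/L = g/h)
Daily TAN removed = 930.176 * 24 = 22324.224 g/day
Convert to kg/day: 22324.224 / 1000 = 22.324224 kg/day

22.324224 kg/day


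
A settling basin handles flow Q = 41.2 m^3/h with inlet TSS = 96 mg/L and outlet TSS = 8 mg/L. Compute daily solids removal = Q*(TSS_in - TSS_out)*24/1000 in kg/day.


Concentration drop: TSS_in - TSS_out = 96 - 8 = 88 mg/L
Hourly solids removed = Q * dTSS = 41.2 m^3/h * 88 mg/L = 3625.6 g/h  (m^3/h * mg/L = g/h)
Daily solids removed = 3625.6 * 24 = 87014.4 g/day
Convert g to kg: 87014.4 / 1000 = 87.0144 kg/day

87.0144 kg/day


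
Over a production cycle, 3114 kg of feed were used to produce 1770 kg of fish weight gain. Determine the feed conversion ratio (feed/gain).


FCR = feed consumed / weight gained
FCR = 3114 kg / 1770 kg = 1.75932

1.75932


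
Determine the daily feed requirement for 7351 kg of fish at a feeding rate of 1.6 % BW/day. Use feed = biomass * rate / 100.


Feeding rate fraction = 1.6% / 100 = 0.016
Daily feed = 7351 kg * 0.016 = 117.616 kg/day

117.616 kg/day


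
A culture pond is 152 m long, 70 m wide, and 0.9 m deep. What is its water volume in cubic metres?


Base area = L * W = 152 * 70 = 10640 m^2
Volume = area * depth = 10640 * 0.9 = 9576 m^3

9576 m^3


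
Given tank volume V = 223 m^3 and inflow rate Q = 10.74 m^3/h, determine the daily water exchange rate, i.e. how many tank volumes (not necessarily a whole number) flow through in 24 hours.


Daily flow volume = 10.74 m^3/h * 24 h = 257.76 m^3/day
Exchanges = daily flow / tank volume = 257.76 / 223 = 1.15587 exchanges/day

1.15587 exchanges/day


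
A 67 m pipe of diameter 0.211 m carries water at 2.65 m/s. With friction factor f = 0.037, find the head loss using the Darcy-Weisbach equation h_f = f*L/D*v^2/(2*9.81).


v^2 = 2.65^2 = 7.0225 m^2/s^2
L/D = 67/0.211 = 317.53555
h_f = f*(L/D)*v^2/(2g) = 0.037 * 317.53555 * 7.0225 / 19.62 = 4.2052 m

4.2052 m


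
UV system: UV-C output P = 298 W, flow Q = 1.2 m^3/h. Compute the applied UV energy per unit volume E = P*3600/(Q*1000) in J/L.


Energy delivered per hour = 298 W * 3600 s = 1072800 J/h
Volume treated per hour = 1.2 m^3/h * 1000 = 1200 L/h
dose = 1072800 / 1200 = 894 J/L

894 J/L


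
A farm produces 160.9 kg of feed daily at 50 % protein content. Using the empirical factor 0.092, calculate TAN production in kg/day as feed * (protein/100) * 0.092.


Protein in feed = 160.9 * 50/100 = 80.45 kg/day
TAN = protein * 0.092 = 80.45 * 0.092 = 7.4014 kg/day

7.4014 kg/day


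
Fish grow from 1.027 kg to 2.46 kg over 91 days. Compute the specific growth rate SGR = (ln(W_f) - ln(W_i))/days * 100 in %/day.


ln(W_f) = ln(2.46) = 0.90016135
ln(W_i) = ln(1.027) = 0.026641931
ln(W_f) - ln(W_i) = 0.90016135 - 0.026641931 = 0.87351942
SGR = 0.87351942 / 91 * 100 = 0.959911 %/day

0.959911 %/day


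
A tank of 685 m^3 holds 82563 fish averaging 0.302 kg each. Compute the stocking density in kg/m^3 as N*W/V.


Total biomass = 82563 fish * 0.302 kg = 24934.026 kg
Density = total biomass / volume = 24934.026 / 685 = 36.4 kg/m^3

36.4 kg/m^3


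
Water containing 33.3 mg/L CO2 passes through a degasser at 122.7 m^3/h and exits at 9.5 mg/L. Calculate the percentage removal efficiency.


CO2_out / CO2_in = 9.5 / 33.3 = 0.28528529
Fraction remaining = 0.28528529
efficiency = (1 - 0.28528529) * 100 = 71.4715 %

71.4715 %


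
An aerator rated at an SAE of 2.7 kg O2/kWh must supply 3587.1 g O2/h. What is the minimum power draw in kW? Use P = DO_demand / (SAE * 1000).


SAE in g O2/kWh = 2.7 * 1000 = 2700 g/kWh
P = DO_demand / SAE_g = 3587.1 / 2700 = 1.32856 kW

1.32856 kW


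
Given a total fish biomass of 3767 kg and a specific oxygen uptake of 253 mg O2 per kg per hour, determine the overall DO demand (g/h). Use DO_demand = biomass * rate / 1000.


Total O2 consumption (mg/h) = 3767 kg * 253 mg/(kg*h) = 953051 mg/h
Convert to g/h: 953051 / 1000 = 953.051 g/h

953.051 g/h


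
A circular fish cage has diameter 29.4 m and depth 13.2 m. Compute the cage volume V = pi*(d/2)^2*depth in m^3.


r = d/2 = 29.4/2 = 14.7 m
Base area = pi*r^2 = pi*14.7^2 = 678.86676 m^2
Volume = 678.86676 * 13.2 = 8961.04 m^3

8961.04 m^3


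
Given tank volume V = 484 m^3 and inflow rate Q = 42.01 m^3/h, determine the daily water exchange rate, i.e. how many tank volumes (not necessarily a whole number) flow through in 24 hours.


Daily flow volume = 42.01 m^3/h * 24 h = 1008.24 m^3/day
Exchanges = daily flow / tank volume = 1008.24 / 484 = 2.08314 exchanges/day

2.08314 exchanges/day


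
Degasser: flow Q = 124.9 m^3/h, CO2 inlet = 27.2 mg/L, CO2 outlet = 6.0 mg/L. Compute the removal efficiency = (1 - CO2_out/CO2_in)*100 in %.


CO2_out / CO2_in = 6.0 / 27.2 = 0.22058824
Fraction remaining = 0.22058824
efficiency = (1 - 0.22058824) * 100 = 77.9412 %

77.9412 %


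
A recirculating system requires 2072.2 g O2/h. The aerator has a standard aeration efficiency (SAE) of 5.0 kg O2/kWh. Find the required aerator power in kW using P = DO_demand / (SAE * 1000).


SAE in g O2/kWh = 5.0 * 1000 = 5000 g/kWh
P = DO_demand / SAE_g = 2072.2 / 5000 = 0.41444 kW

0.41444 kW


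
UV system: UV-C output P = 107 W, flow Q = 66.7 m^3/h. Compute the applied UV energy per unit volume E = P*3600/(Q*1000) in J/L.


Energy delivered per hour = 107 W * 3600 s = 385200 J/h
Volume treated per hour = 66.7 m^3/h * 1000 = 66700 L/h
dose = 385200 / 66700 = 5.77511 J/L

5.77511 J/L


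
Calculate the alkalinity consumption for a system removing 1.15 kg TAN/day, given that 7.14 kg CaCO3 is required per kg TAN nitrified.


Alkalinity factor: 7.14 kg CaCO3 consumed per kg TAN nitrified
alk = 1.15 kg TAN * 7.14 = 8.211 kg CaCO3/day

8.211 kg CaCO3/day


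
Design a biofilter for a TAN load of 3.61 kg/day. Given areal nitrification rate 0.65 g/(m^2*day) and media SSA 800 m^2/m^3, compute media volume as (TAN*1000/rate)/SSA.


A = 3.61*1000 / 0.65 = 5553.8462 m^2
V = 5553.8462 / 800 = 6.94231

6.94231 m^3


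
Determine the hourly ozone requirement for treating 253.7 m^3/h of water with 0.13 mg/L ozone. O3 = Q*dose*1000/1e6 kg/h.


O3 demand (mg/h) = Q * dose * 1000 = 253.7 * 0.13 * 1000 = 32981 mg/h
Convert mg to kg: 32981 / 1e6 = 0.032981 kg/h

0.032981 kg/h


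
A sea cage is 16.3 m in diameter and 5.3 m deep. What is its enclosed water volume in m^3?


r = d/2 = 16.3/2 = 8.15 m
Base area = pi*r^2 = pi*8.15^2 = 208.67244 m^2
Volume = 208.67244 * 5.3 = 1105.96 m^3

1105.96 m^3


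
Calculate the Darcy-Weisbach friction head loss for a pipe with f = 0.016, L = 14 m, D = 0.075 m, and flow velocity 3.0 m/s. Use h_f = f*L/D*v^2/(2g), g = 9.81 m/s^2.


v^2 = 3.0^2 = 9 m^2/s^2
L/D = 14/0.075 = 186.66667
h_f = f*(L/D)*v^2/(2g) = 0.016 * 186.66667 * 9 / 19.62 = 1.37003 m

1.37003 m


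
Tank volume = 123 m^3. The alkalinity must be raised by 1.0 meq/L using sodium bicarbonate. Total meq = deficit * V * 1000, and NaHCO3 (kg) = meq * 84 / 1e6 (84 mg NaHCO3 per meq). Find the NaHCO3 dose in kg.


Tank volume in L = 123 m^3 * 1000 = 123000 L
Total meq required = 1.0 meq/L * 123000 L = 123000 meq
NaHCO3 mass = 123000 meq * 84 mg/meq / 1e6 = 10.332 kg

10.332 kg


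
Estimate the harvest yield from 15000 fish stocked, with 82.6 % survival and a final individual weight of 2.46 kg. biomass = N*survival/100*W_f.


Survivors = 15000 * 82.6/100 = 12390 fish
Harvest biomass = survivors * W_f = 12390 * 2.46 = 30479.4 kg

30479.4 kg


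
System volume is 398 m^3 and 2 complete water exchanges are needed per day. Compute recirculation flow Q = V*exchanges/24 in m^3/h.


Daily recirculation volume = 398 m^3 * 2 = 796 m^3/day
Flow rate Q = daily volume / 24 h = 796 / 24 = 33.1667 m^3/h

33.1667 m^3/h


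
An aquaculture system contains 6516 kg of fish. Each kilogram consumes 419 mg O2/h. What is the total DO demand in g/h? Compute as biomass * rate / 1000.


Total O2 consumption (mg/h) = 6516 kg * 419 mg/(kg*h) = 2730204 mg/h
Convert to g/h: 2730204 / 1000 = 2730.204 g/h

2730.204 g/h


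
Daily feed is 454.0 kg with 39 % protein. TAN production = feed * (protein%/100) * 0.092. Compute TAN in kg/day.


Protein in feed = 454.0 * 39/100 = 177.06 kg/day
TAN = protein * 0.092 = 177.06 * 0.092 = 16.28952 kg/day

16.28952 kg/day


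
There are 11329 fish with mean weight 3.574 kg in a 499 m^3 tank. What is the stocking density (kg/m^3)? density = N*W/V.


Total biomass = 11329 fish * 3.574 kg = 40489.846 kg
Density = total biomass / volume = 40489.846 / 499 = 81.142 kg/m^3

81.142 kg/m^3


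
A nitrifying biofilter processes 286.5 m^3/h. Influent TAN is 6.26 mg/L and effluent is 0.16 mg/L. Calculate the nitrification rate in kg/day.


Concentration drop: TAN_in - TAN_out = 6.26 - 0.16 = 6.1 mg/L
Hourly TAN removed = Q * dTAN = 286.5 m^3/h * 6.1 mg/L = 1747.65 g/h  (m^3/h * mg/L = g/h)
Daily TAN removed = 1747.65 * 24 = 41943.6 g/day
Convert to kg/day: 41943.6 / 1000 = 41.9436 kg/day

41.9436 kg/day


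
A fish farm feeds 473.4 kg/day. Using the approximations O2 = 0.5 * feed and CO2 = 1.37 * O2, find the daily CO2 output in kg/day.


O2 = 473.4 * 0.5 = 236.7
CO2 = 236.7 * 1.37 = 324.279

324.279 kg/day


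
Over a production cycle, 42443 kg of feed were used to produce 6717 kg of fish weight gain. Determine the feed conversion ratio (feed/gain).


FCR = feed consumed / weight gained
FCR = 42443 kg / 6717 kg = 6.31874

6.31874


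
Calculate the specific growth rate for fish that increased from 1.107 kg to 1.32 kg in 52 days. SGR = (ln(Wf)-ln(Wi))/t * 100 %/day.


ln(W_f) = ln(1.32) = 0.27763174
ln(W_i) = ln(1.107) = 0.10165365
ln(W_f) - ln(W_i) = 0.27763174 - 0.10165365 = 0.17597809
SGR = 0.17597809 / 52 * 100 = 0.338419 %/day

0.338419 %/day


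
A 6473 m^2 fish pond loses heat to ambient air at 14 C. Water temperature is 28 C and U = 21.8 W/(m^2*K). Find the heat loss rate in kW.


Temperature difference dT = 28 - 14 = 14 K
Heat loss (W) = U * A * dT = 21.8 * 6473 * 14 = 1975559.6 W
Convert to kW: 1975559.6 / 1000 = 1975.5596 kW

1975.5596 kW


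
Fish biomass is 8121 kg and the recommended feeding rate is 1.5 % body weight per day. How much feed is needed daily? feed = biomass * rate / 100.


Feeding rate fraction = 1.5% / 100 = 0.015
Daily feed = 8121 kg * 0.015 = 121.815 kg/day

121.815 kg/day


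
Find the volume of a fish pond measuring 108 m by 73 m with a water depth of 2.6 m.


Base area = L * W = 108 * 73 = 7884 m^2
Volume = area * depth = 7884 * 2.6 = 20498.4 m^3

20498.4 m^3


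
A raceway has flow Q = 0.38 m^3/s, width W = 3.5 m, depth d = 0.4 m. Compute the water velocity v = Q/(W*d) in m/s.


Cross-sectional area = W * d = 3.5 * 0.4 = 1.4 m^2
Velocity = Q / A = 0.38 / 1.4 = 0.271429 m/s

0.271429 m/s


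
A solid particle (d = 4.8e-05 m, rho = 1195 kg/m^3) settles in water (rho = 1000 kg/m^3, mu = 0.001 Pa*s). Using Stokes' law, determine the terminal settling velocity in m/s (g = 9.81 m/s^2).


Density difference: rho_p - rho_f = 1195 - 1000 = 195 kg/m^3
d^2 = (4.8e-05)^2 = 2.304e-09 m^2
Numerator = (rho_p - rho_f) * g * d^2 = 195 * 9.81 * 2.304e-09 = 4.4074368e-06
Denominator = 18 * mu = 18 * 0.001 = 0.018
v_s = 4.4074368e-06 / 0.018 = 2.44858e-04 m/s
Check: Re = rho_f * v_s * d / mu = 1000 * 2.44858e-04 * 4.8e-05 / 0.001 = 0.0118 < 1, so Stokes' law applies.

2.44858e-04 m/s


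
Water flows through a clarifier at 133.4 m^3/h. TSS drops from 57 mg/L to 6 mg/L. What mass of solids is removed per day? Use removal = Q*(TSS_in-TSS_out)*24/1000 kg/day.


Concentration drop: TSS_in - TSS_out = 57 - 6 = 51 mg/L
Hourly solids removed = Q * dTSS = 133.4 m^3/h * 51 mg/L = 6803.4 g/h  (m^3/h * mg/L = g/h)
Daily solids removed = 6803.4 * 24 = 163281.6 g/day
Convert g to kg: 163281.6 / 1000 = 163.2816 kg/day

163.2816 kg/day


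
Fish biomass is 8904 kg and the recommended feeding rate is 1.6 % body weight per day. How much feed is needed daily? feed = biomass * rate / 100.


Feeding rate fraction = 1.6% / 100 = 0.016
Daily feed = 8904 kg * 0.016 = 142.464 kg/day

142.464 kg/day


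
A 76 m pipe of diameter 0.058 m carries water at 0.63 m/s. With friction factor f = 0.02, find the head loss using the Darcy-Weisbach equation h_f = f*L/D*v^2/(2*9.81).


v^2 = 0.63^2 = 0.3969 m^2/s^2
L/D = 76/0.058 = 1310.3448
h_f = f*(L/D)*v^2/(2g) = 0.02 * 1310.3448 * 0.3969 / 19.62 = 0.530149 m

0.530149 m


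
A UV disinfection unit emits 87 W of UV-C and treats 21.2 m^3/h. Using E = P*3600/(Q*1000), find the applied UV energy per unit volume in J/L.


Energy delivered per hour = 87 W * 3600 s = 313200 J/h
Volume treated per hour = 21.2 m^3/h * 1000 = 21200 L/h
dose = 313200 / 21200 = 14.7736 J/L

14.7736 J/L


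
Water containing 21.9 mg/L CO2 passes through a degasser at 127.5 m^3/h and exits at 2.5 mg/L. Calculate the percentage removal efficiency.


CO2_out / CO2_in = 2.5 / 21.9 = 0.11415525
Fraction remaining = 0.11415525
efficiency = (1 - 0.11415525) * 100 = 88.5845 %

88.5845 %


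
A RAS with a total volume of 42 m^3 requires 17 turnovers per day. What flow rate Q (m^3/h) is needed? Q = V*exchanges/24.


Daily recirculation volume = 42 m^3 * 17 = 714 m^3/day
Flow rate Q = daily volume / 24 h = 714 / 24 = 29.75 m^3/h

29.75 m^3/h


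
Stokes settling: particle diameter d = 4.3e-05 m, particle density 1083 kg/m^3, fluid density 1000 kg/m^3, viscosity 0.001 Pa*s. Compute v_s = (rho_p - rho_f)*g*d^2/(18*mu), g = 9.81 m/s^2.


Density difference: rho_p - rho_f = 1083 - 1000 = 83 kg/m^3
d^2 = (4.3e-05)^2 = 1.849e-09 m^2
Numerator = (rho_p - rho_f) * g * d^2 = 83 * 9.81 * 1.849e-09 = 1.5055113e-06
Denominator = 18 * mu = 18 * 0.001 = 0.018
v_s = 1.5055113e-06 / 0.018 = 8.36395e-05 m/s
Check: Re = rho_f * v_s * d / mu = 1000 * 8.36395e-05 * 4.3e-05 / 0.001 = 0.0036 < 1, so Stokes' law applies.

8.36395e-05 m/s


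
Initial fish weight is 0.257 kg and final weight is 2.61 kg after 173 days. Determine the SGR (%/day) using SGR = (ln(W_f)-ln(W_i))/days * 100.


ln(W_f) = ln(2.61) = 0.95935022
ln(W_i) = ln(0.257) = -1.3586792
ln(W_f) - ln(W_i) = 0.95935022 - -1.3586792 = 2.3180294
SGR = 2.3180294 / 173 * 100 = 1.3399 %/day

1.3399 %/day


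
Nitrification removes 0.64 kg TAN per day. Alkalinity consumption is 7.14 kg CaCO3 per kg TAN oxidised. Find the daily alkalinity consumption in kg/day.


Alkalinity factor: 7.14 kg CaCO3 consumed per kg TAN nitrified
alk = 0.64 kg TAN * 7.14 = 4.5696 kg CaCO3/day

4.5696 kg CaCO3/day


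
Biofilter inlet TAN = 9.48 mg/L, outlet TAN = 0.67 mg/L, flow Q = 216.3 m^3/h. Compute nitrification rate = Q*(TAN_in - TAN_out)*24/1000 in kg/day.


Concentration drop: TAN_in - TAN_out = 9.48 - 0.67 = 8.81 mg/L
Hourly TAN removed = Q * dTAN = 216.3 m^3/h * 8.81 mg/L = 1905.603 g/h  (m^3/h * mg/L = g/h)
Daily TAN removed = 1905.603 * 24 = 45734.472 g/day
Convert to kg/day: 45734.472 / 1000 = 45.734472 kg/day

45.734472 kg/day


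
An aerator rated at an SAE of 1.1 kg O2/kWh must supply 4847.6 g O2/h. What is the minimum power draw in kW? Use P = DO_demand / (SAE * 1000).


SAE in g O2/kWh = 1.1 * 1000 = 1100 g/kWh
P = DO_demand / SAE_g = 4847.6 / 1100 = 4.40691 kW

4.40691 kW


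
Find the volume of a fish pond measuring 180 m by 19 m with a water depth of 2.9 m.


Base area = L * W = 180 * 19 = 3420 m^2
Volume = area * depth = 3420 * 2.9 = 9918 m^3

9918 m^3


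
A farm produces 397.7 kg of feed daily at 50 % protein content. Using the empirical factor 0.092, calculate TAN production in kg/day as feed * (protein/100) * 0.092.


Protein in feed = 397.7 * 50/100 = 198.85 kg/day
TAN = protein * 0.092 = 198.85 * 0.092 = 18.2942 kg/day

18.2942 kg/day


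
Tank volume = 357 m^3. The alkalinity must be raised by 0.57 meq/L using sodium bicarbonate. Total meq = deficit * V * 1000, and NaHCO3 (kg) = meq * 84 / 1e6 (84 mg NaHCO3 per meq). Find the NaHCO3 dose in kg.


Tank volume in L = 357 m^3 * 1000 = 357000 L
Total meq required = 0.57 meq/L * 357000 L = 203490 meq
NaHCO3 mass = 203490 meq * 84 mg/meq / 1e6 = 17.0932 kg

17.0932 kg


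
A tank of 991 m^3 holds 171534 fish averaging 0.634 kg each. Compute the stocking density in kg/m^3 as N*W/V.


Total biomass = 171534 fish * 0.634 kg = 108752.556 kg
Density = total biomass / volume = 108752.556 / 991 = 109.74 kg/m^3

109.74 kg/m^3


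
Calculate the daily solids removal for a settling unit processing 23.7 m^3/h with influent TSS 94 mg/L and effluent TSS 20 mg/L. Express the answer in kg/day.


Concentration drop: TSS_in - TSS_out = 94 - 20 = 74 mg/L
Hourly solids removed = Q * dTSS = 23.7 m^3/h * 74 mg/L = 1753.8 g/h  (m^3/h * mg/L = g/h)
Daily solids removed = 1753.8 * 24 = 42091.2 g/day
Convert g to kg: 42091.2 / 1000 = 42.0912 kg/day

42.0912 kg/day


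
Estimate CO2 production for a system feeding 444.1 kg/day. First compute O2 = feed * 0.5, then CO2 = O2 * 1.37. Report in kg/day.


O2 = 444.1 * 0.5 = 222.05
CO2 = 222.05 * 1.37 = 304.2085

304.2085 kg/day


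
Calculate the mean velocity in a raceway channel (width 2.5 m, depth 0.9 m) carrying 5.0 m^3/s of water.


Cross-sectional area = W * d = 2.5 * 0.9 = 2.25 m^2
Velocity = Q / A = 5.0 / 2.25 = 2.22222 m/s

2.22222 m/s


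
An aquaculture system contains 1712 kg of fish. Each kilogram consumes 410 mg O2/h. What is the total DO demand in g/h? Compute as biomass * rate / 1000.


Total O2 consumption (mg/h) = 1712 kg * 410 mg/(kg*h) = 701920 mg/h
Convert to g/h: 701920 / 1000 = 701.92 g/h

701.92 g/h


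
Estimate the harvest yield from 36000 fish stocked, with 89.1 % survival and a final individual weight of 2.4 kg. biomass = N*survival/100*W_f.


Survivors = 36000 * 89.1/100 = 32076 fish
Harvest biomass = survivors * W_f = 32076 * 2.4 = 76982.4 kg

76982.4 kg


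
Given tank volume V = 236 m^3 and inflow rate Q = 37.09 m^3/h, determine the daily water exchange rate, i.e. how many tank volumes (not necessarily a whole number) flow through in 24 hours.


Daily flow volume = 37.09 m^3/h * 24 h = 890.16 m^3/day
Exchanges = daily flow / tank volume = 890.16 / 236 = 3.77186 exchanges/day

3.77186 exchanges/day


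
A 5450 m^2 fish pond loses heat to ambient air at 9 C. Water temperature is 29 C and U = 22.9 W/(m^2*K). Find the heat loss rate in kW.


Temperature difference dT = 29 - 9 = 20 K
Heat loss (W) = U * A * dT = 22.9 * 5450 * 20 = 2496100 W
Convert to kW: 2496100 / 1000 = 2496.1 kW

2496.1 kW


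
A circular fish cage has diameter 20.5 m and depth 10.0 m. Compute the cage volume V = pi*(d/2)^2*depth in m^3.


r = d/2 = 20.5/2 = 10.25 m
Base area = pi*r^2 = pi*10.25^2 = 330.06358 m^2
Volume = 330.06358 * 10.0 = 3300.64 m^3

3300.64 m^3


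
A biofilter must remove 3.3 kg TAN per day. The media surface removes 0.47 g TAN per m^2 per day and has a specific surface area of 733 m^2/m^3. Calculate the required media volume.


A = 3.3*1000 / 0.47 = 7021.2766 m^2
V = 7021.2766 / 733 = 9.57882

9.57882 m^3


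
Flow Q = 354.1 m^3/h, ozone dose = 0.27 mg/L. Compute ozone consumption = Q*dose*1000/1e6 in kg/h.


O3 demand (mg/h) = Q * dose * 1000 = 354.1 * 0.27 * 1000 = 95607 mg/h
Convert mg to kg: 95607 / 1e6 = 0.095607 kg/h

0.095607 kg/h


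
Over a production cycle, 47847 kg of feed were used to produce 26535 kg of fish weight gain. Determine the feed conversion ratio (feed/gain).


FCR = feed consumed / weight gained
FCR = 47847 kg / 26535 kg = 1.80317

1.80317


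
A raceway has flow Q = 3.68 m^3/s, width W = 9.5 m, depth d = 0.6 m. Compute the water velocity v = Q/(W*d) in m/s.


Cross-sectional area = W * d = 9.5 * 0.6 = 5.7 m^2
Velocity = Q / A = 3.68 / 5.7 = 0.645614 m/s

0.645614 m/s


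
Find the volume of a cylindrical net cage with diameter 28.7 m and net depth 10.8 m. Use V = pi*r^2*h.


r = d/2 = 28.7/2 = 14.35 m
Base area = pi*r^2 = pi*14.35^2 = 646.92461 m^2
Volume = 646.92461 * 10.8 = 6986.79 m^3

6986.79 m^3


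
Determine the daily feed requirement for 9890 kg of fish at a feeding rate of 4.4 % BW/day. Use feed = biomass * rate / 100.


Feeding rate fraction = 4.4% / 100 = 0.044
Daily feed = 9890 kg * 0.044 = 435.16 kg/day

435.16 kg/day


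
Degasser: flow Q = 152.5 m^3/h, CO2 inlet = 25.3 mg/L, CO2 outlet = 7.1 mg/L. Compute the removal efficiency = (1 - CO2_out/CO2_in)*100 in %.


CO2_out / CO2_in = 7.1 / 25.3 = 0.28063241
Fraction remaining = 0.28063241
efficiency = (1 - 0.28063241) * 100 = 71.9368 %

71.9368 %


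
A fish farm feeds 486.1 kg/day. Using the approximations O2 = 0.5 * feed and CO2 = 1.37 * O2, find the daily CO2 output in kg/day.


O2 = 486.1 * 0.5 = 243.05
CO2 = 243.05 * 1.37 = 332.9785

332.9785 kg/day


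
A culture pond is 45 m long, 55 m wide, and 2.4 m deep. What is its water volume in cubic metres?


Base area = L * W = 45 * 55 = 2475 m^2
Volume = area * depth = 2475 * 2.4 = 5940 m^3

5940 m^3


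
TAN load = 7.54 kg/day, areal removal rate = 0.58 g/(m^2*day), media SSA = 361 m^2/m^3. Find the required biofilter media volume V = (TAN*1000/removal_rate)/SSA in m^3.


A = 7.54*1000 / 0.58 = 13000 m^2
V = 13000 / 361 = 36.0111

36.0111 m^3


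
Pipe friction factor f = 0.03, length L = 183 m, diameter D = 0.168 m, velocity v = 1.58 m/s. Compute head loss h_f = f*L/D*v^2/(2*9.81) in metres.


v^2 = 1.58^2 = 2.4964 m^2/s^2
L/D = 183/0.168 = 1089.2857
h_f = f*(L/D)*v^2/(2g) = 0.03 * 1089.2857 * 2.4964 / 19.62 = 4.15794 m

4.15794 m


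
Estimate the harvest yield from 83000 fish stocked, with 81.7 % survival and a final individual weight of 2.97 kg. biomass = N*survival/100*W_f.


Survivors = 83000 * 81.7/100 = 67811 fish
Harvest biomass = survivors * W_f = 67811 * 2.97 = 201398.67 kg

201398.67 kg


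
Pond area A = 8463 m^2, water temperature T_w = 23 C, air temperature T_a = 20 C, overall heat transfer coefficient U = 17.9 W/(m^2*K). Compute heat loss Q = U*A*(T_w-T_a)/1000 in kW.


Temperature difference dT = 23 - 20 = 3 K
Heat loss (W) = U * A * dT = 17.9 * 8463 * 3 = 454463.1 W
Convert to kW: 454463.1 / 1000 = 454.4631 kW

454.4631 kW


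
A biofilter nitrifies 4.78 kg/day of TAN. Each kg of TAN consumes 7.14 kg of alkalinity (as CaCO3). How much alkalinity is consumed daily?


Alkalinity factor: 7.14 kg CaCO3 consumed per kg TAN nitrified
alk = 4.78 kg TAN * 7.14 = 34.1292 kg CaCO3/day

34.1292 kg CaCO3/day


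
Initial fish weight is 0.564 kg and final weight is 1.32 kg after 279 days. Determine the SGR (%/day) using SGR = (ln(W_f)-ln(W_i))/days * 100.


ln(W_f) = ln(1.32) = 0.27763174
ln(W_i) = ln(0.564) = -0.57270103
ln(W_f) - ln(W_i) = 0.27763174 - -0.57270103 = 0.85033277
SGR = 0.85033277 / 279 * 100 = 0.304779 %/day

0.304779 %/day


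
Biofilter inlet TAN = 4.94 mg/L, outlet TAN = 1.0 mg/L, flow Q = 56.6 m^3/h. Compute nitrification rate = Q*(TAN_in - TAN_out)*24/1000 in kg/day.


Concentration drop: TAN_in - TAN_out = 4.94 - 1.0 = 3.94 mg/L
Hourly TAN removed = Q * dTAN = 56.6 m^3/h * 3.94 mg/L = 223.004 g/h  (m^3/h * mg/L = g/h)
Daily TAN removed = 223.004 * 24 = 5352.096 g/day
Convert to kg/day: 5352.096 / 1000 = 5.352096 kg/day

5.352096 kg/day


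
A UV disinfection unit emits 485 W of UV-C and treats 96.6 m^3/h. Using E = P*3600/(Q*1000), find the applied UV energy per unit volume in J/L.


Energy delivered per hour = 485 W * 3600 s = 1746000 J/h
Volume treated per hour = 96.6 m^3/h * 1000 = 96600 L/h
dose = 1746000 / 96600 = 18.0745 J/L

18.0745 J/L


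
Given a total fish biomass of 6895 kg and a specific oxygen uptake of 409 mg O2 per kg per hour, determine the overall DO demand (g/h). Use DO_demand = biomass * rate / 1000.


Total O2 consumption (mg/h) = 6895 kg * 409 mg/(kg*h) = 2820055 mg/h
Convert to g/h: 2820055 / 1000 = 2820.055 g/h

2820.055 g/h


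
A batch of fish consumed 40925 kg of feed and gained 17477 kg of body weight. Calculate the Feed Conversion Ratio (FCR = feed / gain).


FCR = feed consumed / weight gained
FCR = 40925 kg / 17477 kg = 2.34165

2.34165


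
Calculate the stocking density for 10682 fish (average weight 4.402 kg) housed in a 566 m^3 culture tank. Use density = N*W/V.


Total biomass = 10682 fish * 4.402 kg = 47022.164 kg
Density = total biomass / volume = 47022.164 / 566 = 83.078 kg/m^3

83.078 kg/m^3


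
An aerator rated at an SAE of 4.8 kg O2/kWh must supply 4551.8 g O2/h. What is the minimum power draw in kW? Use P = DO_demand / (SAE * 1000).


SAE in g O2/kWh = 4.8 * 1000 = 4800 g/kWh
P = DO_demand / SAE_g = 4551.8 / 4800 = 0.948292 kW

0.948292 kW


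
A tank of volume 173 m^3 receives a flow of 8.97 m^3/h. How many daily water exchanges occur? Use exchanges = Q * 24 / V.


Daily flow volume = 8.97 m^3/h * 24 h = 215.28 m^3/day
Exchanges = daily flow / tank volume = 215.28 / 173 = 1.24439 exchanges/day

1.24439 exchanges/day


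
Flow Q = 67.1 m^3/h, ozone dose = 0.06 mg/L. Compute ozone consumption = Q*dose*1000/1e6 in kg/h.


O3 demand (mg/h) = Q * dose * 1000 = 67.1 * 0.06 * 1000 = 4026 mg/h
Convert mg to kg: 4026 / 1e6 = 0.004026 kg/h

0.004026 kg/h


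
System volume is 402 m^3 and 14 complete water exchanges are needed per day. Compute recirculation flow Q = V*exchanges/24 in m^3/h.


Daily recirculation volume = 402 m^3 * 14 = 5628 m^3/day
Flow rate Q = daily volume / 24 h = 5628 / 24 = 234.5 m^3/h

234.5 m^3/h


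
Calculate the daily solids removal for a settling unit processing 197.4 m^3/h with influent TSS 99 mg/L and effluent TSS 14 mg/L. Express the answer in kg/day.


Concentration drop: TSS_in - TSS_out = 99 - 14 = 85 mg/L
Hourly solids removed = Q * dTSS = 197.4 m^3/h * 85 mg/L = 16779 g/h  (m^3/h * mg/L = g/h)
Daily solids removed = 16779 * 24 = 402696 g/day
Convert g to kg: 402696 / 1000 = 402.696 kg/day

402.696 kg/day


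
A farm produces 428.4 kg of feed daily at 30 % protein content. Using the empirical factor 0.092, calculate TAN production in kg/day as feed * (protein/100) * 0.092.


Protein in feed = 428.4 * 30/100 = 128.52 kg/day
TAN = protein * 0.092 = 128.52 * 0.092 = 11.82384 kg/day

11.82384 kg/day


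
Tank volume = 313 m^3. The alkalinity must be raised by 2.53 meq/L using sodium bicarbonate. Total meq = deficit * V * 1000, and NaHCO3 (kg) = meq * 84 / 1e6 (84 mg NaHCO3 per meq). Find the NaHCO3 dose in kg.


Tank volume in L = 313 m^3 * 1000 = 313000 L
Total meq required = 2.53 meq/L * 313000 L = 791890 meq
NaHCO3 mass = 791890 meq * 84 mg/meq / 1e6 = 66.5188 kg

66.5188 kg


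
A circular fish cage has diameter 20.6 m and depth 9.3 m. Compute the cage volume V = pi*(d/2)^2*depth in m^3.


r = d/2 = 20.6/2 = 10.3 m
Base area = pi*r^2 = pi*10.3^2 = 333.29156 m^2
Volume = 333.29156 * 9.3 = 3099.61 m^3

3099.61 m^3


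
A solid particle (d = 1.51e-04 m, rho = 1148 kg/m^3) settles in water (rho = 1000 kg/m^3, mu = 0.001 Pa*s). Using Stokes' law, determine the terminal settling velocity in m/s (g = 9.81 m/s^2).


Density difference: rho_p - rho_f = 1148 - 1000 = 148 kg/m^3
d^2 = (1.51e-04)^2 = 2.2801e-08 m^2
Numerator = (rho_p - rho_f) * g * d^2 = 148 * 9.81 * 2.2801e-08 = 3.3104316e-05
Denominator = 18 * mu = 18 * 0.001 = 0.018
v_s = 3.3104316e-05 / 0.018 = 0.00183913 m/s
Check: Re = rho_f * v_s * d / mu = 1000 * 0.00183913 * 1.51e-04 / 0.001 = 0.278 < 1, so Stokes' law applies.

0.00183913 m/s


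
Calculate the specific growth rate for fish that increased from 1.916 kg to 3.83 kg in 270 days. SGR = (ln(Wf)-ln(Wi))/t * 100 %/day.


ln(W_f) = ln(3.83) = 1.3428648
ln(W_i) = ln(1.916) = 0.65023968
ln(W_f) - ln(W_i) = 1.3428648 - 0.65023968 = 0.69262512
SGR = 0.69262512 / 270 * 100 = 0.256528 %/day

0.256528 %/day


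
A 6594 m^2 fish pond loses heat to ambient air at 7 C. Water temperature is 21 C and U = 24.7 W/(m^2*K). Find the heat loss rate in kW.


Temperature difference dT = 21 - 7 = 14 K
Heat loss (W) = U * A * dT = 24.7 * 6594 * 14 = 2280205.2 W
Convert to kW: 2280205.2 / 1000 = 2280.2052 kW

2280.2052 kW


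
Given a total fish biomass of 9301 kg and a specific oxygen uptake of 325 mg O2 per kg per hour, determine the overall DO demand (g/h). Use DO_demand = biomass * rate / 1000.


Total O2 consumption (mg/h) = 9301 kg * 325 mg/(kg*h) = 3022825 mg/h
Convert to g/h: 3022825 / 1000 = 3022.825 g/h

3022.825 g/h


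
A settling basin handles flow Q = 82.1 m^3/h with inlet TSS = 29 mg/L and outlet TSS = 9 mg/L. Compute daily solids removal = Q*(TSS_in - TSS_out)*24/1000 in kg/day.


Concentration drop: TSS_in - TSS_out = 29 - 9 = 20 mg/L
Hourly solids removed = Q * dTSS = 82.1 m^3/h * 20 mg/L = 1642 g/h  (m^3/h * mg/L = g/h)
Daily solids removed = 1642 * 24 = 39408 g/day
Convert g to kg: 39408 / 1000 = 39.408 kg/day

39.408 kg/day


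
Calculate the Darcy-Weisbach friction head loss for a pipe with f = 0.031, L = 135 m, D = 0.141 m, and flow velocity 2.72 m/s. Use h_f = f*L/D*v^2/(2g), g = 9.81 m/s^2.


v^2 = 2.72^2 = 7.3984 m^2/s^2
L/D = 135/0.141 = 957.44681
h_f = f*(L/D)*v^2/(2g) = 0.031 * 957.44681 * 7.3984 / 19.62 = 11.1922 m

11.1922 m
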